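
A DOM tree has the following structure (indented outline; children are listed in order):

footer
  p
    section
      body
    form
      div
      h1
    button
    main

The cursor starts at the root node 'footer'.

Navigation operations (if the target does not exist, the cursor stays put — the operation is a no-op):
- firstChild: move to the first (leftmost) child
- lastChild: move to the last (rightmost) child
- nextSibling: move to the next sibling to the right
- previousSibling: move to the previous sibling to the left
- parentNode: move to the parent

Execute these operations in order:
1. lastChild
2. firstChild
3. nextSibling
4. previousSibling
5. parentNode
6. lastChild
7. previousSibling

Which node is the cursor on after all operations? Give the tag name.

After 1 (lastChild): p
After 2 (firstChild): section
After 3 (nextSibling): form
After 4 (previousSibling): section
After 5 (parentNode): p
After 6 (lastChild): main
After 7 (previousSibling): button

Answer: button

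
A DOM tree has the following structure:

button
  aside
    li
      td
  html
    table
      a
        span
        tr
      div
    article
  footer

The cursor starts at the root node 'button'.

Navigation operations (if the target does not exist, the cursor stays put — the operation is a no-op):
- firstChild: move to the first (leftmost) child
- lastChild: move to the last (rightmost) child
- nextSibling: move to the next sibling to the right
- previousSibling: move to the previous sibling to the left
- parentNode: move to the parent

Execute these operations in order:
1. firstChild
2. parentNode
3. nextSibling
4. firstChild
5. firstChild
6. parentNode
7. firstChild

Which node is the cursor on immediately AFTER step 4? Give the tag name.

After 1 (firstChild): aside
After 2 (parentNode): button
After 3 (nextSibling): button (no-op, stayed)
After 4 (firstChild): aside

Answer: aside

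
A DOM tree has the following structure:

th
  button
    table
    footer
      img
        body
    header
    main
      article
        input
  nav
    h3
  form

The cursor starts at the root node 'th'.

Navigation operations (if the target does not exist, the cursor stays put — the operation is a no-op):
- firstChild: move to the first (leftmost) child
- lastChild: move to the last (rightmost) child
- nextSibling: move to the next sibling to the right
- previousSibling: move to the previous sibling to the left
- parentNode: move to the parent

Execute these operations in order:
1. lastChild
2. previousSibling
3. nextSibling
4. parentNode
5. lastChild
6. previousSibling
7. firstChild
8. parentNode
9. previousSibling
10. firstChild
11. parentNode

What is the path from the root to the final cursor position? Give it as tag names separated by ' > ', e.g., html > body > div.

Answer: th > button

Derivation:
After 1 (lastChild): form
After 2 (previousSibling): nav
After 3 (nextSibling): form
After 4 (parentNode): th
After 5 (lastChild): form
After 6 (previousSibling): nav
After 7 (firstChild): h3
After 8 (parentNode): nav
After 9 (previousSibling): button
After 10 (firstChild): table
After 11 (parentNode): button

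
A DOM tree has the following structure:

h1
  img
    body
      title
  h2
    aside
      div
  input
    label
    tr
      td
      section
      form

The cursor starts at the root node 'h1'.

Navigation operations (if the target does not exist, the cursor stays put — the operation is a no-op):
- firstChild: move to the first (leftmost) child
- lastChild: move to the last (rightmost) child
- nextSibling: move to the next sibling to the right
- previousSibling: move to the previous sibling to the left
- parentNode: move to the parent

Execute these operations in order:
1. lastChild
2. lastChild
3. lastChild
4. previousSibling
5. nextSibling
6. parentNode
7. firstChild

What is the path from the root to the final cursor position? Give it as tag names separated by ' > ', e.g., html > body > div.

After 1 (lastChild): input
After 2 (lastChild): tr
After 3 (lastChild): form
After 4 (previousSibling): section
After 5 (nextSibling): form
After 6 (parentNode): tr
After 7 (firstChild): td

Answer: h1 > input > tr > td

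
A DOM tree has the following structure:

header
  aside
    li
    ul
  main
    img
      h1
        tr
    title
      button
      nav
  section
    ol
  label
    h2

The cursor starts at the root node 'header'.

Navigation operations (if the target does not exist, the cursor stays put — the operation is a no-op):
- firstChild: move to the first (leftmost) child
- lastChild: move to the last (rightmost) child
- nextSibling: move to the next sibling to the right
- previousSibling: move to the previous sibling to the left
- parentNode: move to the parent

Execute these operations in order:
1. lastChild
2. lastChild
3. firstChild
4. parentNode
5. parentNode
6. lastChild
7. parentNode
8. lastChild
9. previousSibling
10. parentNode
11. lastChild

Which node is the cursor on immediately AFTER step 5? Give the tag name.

After 1 (lastChild): label
After 2 (lastChild): h2
After 3 (firstChild): h2 (no-op, stayed)
After 4 (parentNode): label
After 5 (parentNode): header

Answer: header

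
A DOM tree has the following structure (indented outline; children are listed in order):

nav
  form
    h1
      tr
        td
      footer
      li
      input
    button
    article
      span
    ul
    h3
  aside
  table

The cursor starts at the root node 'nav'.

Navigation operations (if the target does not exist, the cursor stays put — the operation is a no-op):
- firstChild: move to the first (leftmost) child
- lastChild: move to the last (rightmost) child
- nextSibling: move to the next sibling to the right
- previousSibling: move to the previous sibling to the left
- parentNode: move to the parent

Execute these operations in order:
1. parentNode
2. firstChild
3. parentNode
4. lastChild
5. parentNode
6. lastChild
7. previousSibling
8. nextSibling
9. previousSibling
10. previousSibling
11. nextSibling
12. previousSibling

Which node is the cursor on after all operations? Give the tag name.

After 1 (parentNode): nav (no-op, stayed)
After 2 (firstChild): form
After 3 (parentNode): nav
After 4 (lastChild): table
After 5 (parentNode): nav
After 6 (lastChild): table
After 7 (previousSibling): aside
After 8 (nextSibling): table
After 9 (previousSibling): aside
After 10 (previousSibling): form
After 11 (nextSibling): aside
After 12 (previousSibling): form

Answer: form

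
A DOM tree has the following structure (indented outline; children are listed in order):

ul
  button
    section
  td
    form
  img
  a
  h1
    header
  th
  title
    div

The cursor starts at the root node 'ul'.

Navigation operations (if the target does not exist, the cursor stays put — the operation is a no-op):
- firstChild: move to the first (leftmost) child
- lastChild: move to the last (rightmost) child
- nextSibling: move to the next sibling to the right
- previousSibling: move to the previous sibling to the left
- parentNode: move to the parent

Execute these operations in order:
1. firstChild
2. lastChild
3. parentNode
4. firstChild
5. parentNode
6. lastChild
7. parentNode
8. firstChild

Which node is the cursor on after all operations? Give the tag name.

Answer: section

Derivation:
After 1 (firstChild): button
After 2 (lastChild): section
After 3 (parentNode): button
After 4 (firstChild): section
After 5 (parentNode): button
After 6 (lastChild): section
After 7 (parentNode): button
After 8 (firstChild): section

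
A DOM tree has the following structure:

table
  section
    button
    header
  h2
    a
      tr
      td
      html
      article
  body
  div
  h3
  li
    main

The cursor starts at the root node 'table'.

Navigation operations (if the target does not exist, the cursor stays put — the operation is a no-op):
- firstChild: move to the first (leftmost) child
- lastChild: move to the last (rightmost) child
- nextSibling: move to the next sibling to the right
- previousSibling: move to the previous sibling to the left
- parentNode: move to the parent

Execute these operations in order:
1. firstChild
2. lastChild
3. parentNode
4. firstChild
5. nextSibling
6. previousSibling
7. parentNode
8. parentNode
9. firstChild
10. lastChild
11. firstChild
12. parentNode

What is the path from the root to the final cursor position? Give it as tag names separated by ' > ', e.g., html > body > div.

Answer: table > section

Derivation:
After 1 (firstChild): section
After 2 (lastChild): header
After 3 (parentNode): section
After 4 (firstChild): button
After 5 (nextSibling): header
After 6 (previousSibling): button
After 7 (parentNode): section
After 8 (parentNode): table
After 9 (firstChild): section
After 10 (lastChild): header
After 11 (firstChild): header (no-op, stayed)
After 12 (parentNode): section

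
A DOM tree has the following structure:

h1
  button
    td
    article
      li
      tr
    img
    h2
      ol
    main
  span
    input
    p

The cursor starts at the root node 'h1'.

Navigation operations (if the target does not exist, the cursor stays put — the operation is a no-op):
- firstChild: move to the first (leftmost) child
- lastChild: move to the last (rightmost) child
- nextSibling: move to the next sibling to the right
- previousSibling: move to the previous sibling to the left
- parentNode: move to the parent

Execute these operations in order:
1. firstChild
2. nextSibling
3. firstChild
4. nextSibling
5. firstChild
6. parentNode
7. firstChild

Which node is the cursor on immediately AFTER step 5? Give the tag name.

Answer: p

Derivation:
After 1 (firstChild): button
After 2 (nextSibling): span
After 3 (firstChild): input
After 4 (nextSibling): p
After 5 (firstChild): p (no-op, stayed)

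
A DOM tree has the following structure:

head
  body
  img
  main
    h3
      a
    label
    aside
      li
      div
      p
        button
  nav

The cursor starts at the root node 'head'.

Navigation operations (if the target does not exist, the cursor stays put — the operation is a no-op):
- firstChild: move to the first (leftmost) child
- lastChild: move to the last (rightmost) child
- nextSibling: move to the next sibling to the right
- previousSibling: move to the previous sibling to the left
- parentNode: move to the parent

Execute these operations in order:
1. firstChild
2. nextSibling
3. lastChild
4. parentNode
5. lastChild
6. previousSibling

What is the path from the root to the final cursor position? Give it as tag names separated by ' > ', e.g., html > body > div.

After 1 (firstChild): body
After 2 (nextSibling): img
After 3 (lastChild): img (no-op, stayed)
After 4 (parentNode): head
After 5 (lastChild): nav
After 6 (previousSibling): main

Answer: head > main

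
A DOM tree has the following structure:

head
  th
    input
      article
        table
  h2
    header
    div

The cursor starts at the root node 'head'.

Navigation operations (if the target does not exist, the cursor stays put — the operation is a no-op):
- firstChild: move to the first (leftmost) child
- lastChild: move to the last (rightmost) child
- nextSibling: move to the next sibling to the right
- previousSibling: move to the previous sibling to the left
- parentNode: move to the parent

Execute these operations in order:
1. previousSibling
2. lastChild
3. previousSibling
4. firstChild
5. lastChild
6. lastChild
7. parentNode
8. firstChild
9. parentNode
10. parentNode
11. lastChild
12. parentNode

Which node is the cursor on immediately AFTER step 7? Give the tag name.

After 1 (previousSibling): head (no-op, stayed)
After 2 (lastChild): h2
After 3 (previousSibling): th
After 4 (firstChild): input
After 5 (lastChild): article
After 6 (lastChild): table
After 7 (parentNode): article

Answer: article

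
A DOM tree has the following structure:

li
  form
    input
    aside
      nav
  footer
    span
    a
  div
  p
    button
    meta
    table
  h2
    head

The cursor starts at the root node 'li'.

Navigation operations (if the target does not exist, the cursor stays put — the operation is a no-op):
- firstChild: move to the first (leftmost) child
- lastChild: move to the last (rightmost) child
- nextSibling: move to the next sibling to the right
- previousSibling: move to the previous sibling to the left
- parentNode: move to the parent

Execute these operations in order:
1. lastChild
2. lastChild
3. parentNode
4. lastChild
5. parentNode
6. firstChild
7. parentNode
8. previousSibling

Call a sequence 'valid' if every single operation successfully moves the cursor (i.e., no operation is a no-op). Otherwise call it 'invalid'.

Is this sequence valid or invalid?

Answer: valid

Derivation:
After 1 (lastChild): h2
After 2 (lastChild): head
After 3 (parentNode): h2
After 4 (lastChild): head
After 5 (parentNode): h2
After 6 (firstChild): head
After 7 (parentNode): h2
After 8 (previousSibling): p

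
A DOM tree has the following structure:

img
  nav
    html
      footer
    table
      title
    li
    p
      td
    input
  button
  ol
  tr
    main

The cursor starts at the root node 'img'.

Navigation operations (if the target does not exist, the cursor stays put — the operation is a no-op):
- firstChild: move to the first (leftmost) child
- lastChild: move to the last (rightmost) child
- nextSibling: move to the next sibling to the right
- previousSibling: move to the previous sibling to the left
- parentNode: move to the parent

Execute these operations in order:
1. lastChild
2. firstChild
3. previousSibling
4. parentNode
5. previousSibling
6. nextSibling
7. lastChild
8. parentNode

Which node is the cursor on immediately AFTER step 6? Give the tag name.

After 1 (lastChild): tr
After 2 (firstChild): main
After 3 (previousSibling): main (no-op, stayed)
After 4 (parentNode): tr
After 5 (previousSibling): ol
After 6 (nextSibling): tr

Answer: tr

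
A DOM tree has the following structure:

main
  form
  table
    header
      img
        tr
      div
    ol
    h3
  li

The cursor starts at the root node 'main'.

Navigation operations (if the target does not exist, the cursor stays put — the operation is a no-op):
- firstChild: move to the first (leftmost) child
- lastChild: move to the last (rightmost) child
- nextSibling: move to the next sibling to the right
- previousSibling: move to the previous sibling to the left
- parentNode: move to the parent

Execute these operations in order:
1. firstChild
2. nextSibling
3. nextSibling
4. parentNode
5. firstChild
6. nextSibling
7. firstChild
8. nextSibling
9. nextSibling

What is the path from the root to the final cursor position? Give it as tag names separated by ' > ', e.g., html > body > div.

Answer: main > table > h3

Derivation:
After 1 (firstChild): form
After 2 (nextSibling): table
After 3 (nextSibling): li
After 4 (parentNode): main
After 5 (firstChild): form
After 6 (nextSibling): table
After 7 (firstChild): header
After 8 (nextSibling): ol
After 9 (nextSibling): h3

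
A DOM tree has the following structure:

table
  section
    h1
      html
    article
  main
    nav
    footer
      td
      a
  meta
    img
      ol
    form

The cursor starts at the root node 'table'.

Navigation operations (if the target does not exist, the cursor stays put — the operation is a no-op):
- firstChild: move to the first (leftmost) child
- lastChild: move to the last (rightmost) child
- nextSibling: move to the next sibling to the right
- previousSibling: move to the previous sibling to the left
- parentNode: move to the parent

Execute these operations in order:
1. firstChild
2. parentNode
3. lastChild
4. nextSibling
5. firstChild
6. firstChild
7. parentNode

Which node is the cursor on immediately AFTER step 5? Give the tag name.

Answer: img

Derivation:
After 1 (firstChild): section
After 2 (parentNode): table
After 3 (lastChild): meta
After 4 (nextSibling): meta (no-op, stayed)
After 5 (firstChild): img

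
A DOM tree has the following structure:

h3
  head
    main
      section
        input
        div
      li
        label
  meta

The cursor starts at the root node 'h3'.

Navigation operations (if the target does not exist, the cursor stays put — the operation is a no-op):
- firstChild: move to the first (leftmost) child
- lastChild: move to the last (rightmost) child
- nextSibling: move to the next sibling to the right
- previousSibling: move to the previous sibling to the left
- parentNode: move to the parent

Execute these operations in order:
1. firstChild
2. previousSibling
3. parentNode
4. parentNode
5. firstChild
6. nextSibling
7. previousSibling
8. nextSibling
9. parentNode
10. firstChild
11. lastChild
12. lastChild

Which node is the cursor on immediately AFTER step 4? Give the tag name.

After 1 (firstChild): head
After 2 (previousSibling): head (no-op, stayed)
After 3 (parentNode): h3
After 4 (parentNode): h3 (no-op, stayed)

Answer: h3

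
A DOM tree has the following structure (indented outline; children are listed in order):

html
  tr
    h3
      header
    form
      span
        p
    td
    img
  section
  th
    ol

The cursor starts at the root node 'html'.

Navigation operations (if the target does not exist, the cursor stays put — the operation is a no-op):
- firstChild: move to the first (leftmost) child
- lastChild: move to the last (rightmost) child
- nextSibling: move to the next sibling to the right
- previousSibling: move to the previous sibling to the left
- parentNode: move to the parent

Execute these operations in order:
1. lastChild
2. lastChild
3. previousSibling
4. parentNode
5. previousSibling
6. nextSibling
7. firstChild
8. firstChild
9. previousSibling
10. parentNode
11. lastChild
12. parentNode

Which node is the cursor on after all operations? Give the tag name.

After 1 (lastChild): th
After 2 (lastChild): ol
After 3 (previousSibling): ol (no-op, stayed)
After 4 (parentNode): th
After 5 (previousSibling): section
After 6 (nextSibling): th
After 7 (firstChild): ol
After 8 (firstChild): ol (no-op, stayed)
After 9 (previousSibling): ol (no-op, stayed)
After 10 (parentNode): th
After 11 (lastChild): ol
After 12 (parentNode): th

Answer: th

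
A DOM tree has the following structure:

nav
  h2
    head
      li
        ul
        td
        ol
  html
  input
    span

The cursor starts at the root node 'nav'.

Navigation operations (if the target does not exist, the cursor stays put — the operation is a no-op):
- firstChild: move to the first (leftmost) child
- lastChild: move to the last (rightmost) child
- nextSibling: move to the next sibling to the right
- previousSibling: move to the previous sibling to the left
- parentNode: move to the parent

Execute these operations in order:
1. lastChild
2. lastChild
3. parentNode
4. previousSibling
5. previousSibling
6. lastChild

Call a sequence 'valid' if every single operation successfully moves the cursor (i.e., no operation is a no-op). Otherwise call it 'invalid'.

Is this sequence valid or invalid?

After 1 (lastChild): input
After 2 (lastChild): span
After 3 (parentNode): input
After 4 (previousSibling): html
After 5 (previousSibling): h2
After 6 (lastChild): head

Answer: valid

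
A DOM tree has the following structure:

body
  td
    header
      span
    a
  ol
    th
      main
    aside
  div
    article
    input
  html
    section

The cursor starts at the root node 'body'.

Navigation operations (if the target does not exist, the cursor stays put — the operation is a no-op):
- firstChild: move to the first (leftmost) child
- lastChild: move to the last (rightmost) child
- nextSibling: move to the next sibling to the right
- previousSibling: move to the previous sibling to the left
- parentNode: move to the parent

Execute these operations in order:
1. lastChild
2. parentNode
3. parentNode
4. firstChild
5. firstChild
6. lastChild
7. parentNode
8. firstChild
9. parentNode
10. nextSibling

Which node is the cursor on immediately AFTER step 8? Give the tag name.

After 1 (lastChild): html
After 2 (parentNode): body
After 3 (parentNode): body (no-op, stayed)
After 4 (firstChild): td
After 5 (firstChild): header
After 6 (lastChild): span
After 7 (parentNode): header
After 8 (firstChild): span

Answer: span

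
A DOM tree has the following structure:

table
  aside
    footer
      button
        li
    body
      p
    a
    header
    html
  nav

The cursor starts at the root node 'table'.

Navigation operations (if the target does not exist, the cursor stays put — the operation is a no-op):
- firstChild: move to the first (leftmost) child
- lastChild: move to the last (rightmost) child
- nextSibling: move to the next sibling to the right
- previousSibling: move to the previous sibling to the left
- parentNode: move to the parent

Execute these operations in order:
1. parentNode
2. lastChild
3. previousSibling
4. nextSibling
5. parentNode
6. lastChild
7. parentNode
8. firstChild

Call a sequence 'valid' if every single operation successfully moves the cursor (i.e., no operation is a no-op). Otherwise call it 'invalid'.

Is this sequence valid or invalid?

After 1 (parentNode): table (no-op, stayed)
After 2 (lastChild): nav
After 3 (previousSibling): aside
After 4 (nextSibling): nav
After 5 (parentNode): table
After 6 (lastChild): nav
After 7 (parentNode): table
After 8 (firstChild): aside

Answer: invalid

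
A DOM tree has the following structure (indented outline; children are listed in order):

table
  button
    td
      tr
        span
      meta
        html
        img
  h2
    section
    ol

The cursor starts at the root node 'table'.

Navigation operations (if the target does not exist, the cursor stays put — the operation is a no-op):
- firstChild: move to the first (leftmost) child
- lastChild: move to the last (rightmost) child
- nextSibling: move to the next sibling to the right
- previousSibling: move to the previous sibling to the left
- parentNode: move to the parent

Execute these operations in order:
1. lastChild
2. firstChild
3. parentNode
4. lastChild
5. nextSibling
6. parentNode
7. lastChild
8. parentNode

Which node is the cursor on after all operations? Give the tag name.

After 1 (lastChild): h2
After 2 (firstChild): section
After 3 (parentNode): h2
After 4 (lastChild): ol
After 5 (nextSibling): ol (no-op, stayed)
After 6 (parentNode): h2
After 7 (lastChild): ol
After 8 (parentNode): h2

Answer: h2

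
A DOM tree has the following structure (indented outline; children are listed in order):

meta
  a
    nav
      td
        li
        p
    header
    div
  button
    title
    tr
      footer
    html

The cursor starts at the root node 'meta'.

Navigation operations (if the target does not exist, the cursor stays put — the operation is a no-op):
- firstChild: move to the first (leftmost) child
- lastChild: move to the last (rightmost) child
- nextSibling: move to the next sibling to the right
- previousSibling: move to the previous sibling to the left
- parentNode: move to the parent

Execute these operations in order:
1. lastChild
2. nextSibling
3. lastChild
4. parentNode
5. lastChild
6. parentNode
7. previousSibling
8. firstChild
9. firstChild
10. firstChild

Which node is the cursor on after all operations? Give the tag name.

After 1 (lastChild): button
After 2 (nextSibling): button (no-op, stayed)
After 3 (lastChild): html
After 4 (parentNode): button
After 5 (lastChild): html
After 6 (parentNode): button
After 7 (previousSibling): a
After 8 (firstChild): nav
After 9 (firstChild): td
After 10 (firstChild): li

Answer: li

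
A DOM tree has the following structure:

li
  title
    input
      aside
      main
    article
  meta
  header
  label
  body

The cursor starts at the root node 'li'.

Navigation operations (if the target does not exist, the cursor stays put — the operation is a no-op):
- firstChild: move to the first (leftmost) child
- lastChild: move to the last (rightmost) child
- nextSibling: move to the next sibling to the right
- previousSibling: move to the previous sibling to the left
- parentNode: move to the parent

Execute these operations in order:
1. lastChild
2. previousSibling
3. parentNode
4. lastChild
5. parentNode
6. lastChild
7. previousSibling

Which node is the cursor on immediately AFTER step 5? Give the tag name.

Answer: li

Derivation:
After 1 (lastChild): body
After 2 (previousSibling): label
After 3 (parentNode): li
After 4 (lastChild): body
After 5 (parentNode): li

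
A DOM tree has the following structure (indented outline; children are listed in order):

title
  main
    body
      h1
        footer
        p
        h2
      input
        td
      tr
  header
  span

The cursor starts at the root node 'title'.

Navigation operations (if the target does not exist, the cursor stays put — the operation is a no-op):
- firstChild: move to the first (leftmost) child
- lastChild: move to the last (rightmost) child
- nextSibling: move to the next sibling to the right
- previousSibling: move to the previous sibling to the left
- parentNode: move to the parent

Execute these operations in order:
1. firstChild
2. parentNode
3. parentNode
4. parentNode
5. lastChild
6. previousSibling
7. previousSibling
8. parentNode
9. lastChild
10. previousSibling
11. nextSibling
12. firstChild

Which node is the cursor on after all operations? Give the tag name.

Answer: span

Derivation:
After 1 (firstChild): main
After 2 (parentNode): title
After 3 (parentNode): title (no-op, stayed)
After 4 (parentNode): title (no-op, stayed)
After 5 (lastChild): span
After 6 (previousSibling): header
After 7 (previousSibling): main
After 8 (parentNode): title
After 9 (lastChild): span
After 10 (previousSibling): header
After 11 (nextSibling): span
After 12 (firstChild): span (no-op, stayed)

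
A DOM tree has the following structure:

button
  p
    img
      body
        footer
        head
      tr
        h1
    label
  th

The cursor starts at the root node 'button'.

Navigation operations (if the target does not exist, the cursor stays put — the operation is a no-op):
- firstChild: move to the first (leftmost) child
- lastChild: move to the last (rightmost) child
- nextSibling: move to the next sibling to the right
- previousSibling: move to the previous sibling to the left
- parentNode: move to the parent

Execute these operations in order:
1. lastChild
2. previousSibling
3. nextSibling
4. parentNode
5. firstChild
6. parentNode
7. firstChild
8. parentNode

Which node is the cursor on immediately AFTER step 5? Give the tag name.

Answer: p

Derivation:
After 1 (lastChild): th
After 2 (previousSibling): p
After 3 (nextSibling): th
After 4 (parentNode): button
After 5 (firstChild): p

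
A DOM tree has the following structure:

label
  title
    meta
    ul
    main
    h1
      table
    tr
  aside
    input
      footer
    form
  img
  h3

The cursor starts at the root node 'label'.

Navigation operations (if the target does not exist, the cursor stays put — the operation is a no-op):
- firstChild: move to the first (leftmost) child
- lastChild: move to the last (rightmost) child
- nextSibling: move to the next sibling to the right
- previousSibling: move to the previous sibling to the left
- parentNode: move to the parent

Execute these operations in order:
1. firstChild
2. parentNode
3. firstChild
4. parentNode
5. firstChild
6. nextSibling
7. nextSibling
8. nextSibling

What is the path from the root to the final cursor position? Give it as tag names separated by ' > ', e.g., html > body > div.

Answer: label > h3

Derivation:
After 1 (firstChild): title
After 2 (parentNode): label
After 3 (firstChild): title
After 4 (parentNode): label
After 5 (firstChild): title
After 6 (nextSibling): aside
After 7 (nextSibling): img
After 8 (nextSibling): h3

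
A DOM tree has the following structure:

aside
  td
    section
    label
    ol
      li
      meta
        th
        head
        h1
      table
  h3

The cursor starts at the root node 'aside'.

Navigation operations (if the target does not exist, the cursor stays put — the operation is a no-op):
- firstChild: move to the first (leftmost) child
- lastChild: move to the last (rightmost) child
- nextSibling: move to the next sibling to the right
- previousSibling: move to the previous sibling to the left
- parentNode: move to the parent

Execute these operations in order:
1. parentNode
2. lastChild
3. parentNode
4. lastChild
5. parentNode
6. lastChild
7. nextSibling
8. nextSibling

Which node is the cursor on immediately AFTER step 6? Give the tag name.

Answer: h3

Derivation:
After 1 (parentNode): aside (no-op, stayed)
After 2 (lastChild): h3
After 3 (parentNode): aside
After 4 (lastChild): h3
After 5 (parentNode): aside
After 6 (lastChild): h3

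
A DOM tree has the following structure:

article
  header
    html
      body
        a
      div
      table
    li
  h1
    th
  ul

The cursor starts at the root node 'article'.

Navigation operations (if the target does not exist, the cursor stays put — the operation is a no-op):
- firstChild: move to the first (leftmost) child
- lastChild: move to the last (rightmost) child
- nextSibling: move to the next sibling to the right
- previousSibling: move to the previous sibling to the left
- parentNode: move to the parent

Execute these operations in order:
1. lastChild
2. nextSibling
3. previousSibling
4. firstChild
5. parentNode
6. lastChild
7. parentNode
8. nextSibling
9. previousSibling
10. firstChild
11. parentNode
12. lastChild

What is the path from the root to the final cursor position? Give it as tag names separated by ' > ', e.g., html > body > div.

After 1 (lastChild): ul
After 2 (nextSibling): ul (no-op, stayed)
After 3 (previousSibling): h1
After 4 (firstChild): th
After 5 (parentNode): h1
After 6 (lastChild): th
After 7 (parentNode): h1
After 8 (nextSibling): ul
After 9 (previousSibling): h1
After 10 (firstChild): th
After 11 (parentNode): h1
After 12 (lastChild): th

Answer: article > h1 > th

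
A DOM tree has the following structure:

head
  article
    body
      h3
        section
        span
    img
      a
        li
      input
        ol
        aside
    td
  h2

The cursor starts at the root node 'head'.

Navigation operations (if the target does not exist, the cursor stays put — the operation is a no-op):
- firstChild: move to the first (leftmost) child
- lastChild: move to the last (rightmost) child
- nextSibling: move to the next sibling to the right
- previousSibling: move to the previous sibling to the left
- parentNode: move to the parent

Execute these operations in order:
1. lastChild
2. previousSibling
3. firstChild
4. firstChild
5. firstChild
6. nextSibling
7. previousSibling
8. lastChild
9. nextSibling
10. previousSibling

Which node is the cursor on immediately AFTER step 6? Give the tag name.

After 1 (lastChild): h2
After 2 (previousSibling): article
After 3 (firstChild): body
After 4 (firstChild): h3
After 5 (firstChild): section
After 6 (nextSibling): span

Answer: span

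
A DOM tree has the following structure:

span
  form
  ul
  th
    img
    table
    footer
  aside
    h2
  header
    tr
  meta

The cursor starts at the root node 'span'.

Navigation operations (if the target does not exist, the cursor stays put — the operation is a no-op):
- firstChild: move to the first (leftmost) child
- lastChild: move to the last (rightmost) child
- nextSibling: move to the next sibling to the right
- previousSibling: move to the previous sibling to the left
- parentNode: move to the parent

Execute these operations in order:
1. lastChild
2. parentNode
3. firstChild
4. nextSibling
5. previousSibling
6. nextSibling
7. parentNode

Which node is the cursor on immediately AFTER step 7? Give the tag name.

Answer: span

Derivation:
After 1 (lastChild): meta
After 2 (parentNode): span
After 3 (firstChild): form
After 4 (nextSibling): ul
After 5 (previousSibling): form
After 6 (nextSibling): ul
After 7 (parentNode): span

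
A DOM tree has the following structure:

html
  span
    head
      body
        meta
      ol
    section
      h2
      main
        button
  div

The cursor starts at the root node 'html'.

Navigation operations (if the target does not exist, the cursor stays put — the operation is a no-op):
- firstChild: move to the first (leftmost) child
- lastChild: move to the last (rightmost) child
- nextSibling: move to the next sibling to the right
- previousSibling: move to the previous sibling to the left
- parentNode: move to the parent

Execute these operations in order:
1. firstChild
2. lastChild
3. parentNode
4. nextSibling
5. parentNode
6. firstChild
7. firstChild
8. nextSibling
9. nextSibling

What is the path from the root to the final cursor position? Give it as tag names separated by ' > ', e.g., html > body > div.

After 1 (firstChild): span
After 2 (lastChild): section
After 3 (parentNode): span
After 4 (nextSibling): div
After 5 (parentNode): html
After 6 (firstChild): span
After 7 (firstChild): head
After 8 (nextSibling): section
After 9 (nextSibling): section (no-op, stayed)

Answer: html > span > section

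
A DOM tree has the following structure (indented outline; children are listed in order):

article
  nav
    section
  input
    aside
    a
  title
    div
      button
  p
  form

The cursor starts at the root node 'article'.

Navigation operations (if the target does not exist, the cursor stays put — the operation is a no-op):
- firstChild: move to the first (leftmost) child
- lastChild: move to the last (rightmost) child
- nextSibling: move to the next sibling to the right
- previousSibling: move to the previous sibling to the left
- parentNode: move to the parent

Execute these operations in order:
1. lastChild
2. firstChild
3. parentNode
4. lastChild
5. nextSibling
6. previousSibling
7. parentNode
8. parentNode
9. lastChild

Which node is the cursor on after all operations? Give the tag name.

After 1 (lastChild): form
After 2 (firstChild): form (no-op, stayed)
After 3 (parentNode): article
After 4 (lastChild): form
After 5 (nextSibling): form (no-op, stayed)
After 6 (previousSibling): p
After 7 (parentNode): article
After 8 (parentNode): article (no-op, stayed)
After 9 (lastChild): form

Answer: form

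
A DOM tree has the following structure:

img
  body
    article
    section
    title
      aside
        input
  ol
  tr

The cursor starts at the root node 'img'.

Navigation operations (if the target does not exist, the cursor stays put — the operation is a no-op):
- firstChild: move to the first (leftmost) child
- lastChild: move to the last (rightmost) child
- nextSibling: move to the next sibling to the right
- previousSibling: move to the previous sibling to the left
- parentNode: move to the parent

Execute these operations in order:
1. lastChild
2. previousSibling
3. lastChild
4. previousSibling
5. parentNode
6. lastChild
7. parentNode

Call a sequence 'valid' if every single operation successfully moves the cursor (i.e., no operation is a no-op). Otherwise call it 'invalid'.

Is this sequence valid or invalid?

Answer: invalid

Derivation:
After 1 (lastChild): tr
After 2 (previousSibling): ol
After 3 (lastChild): ol (no-op, stayed)
After 4 (previousSibling): body
After 5 (parentNode): img
After 6 (lastChild): tr
After 7 (parentNode): img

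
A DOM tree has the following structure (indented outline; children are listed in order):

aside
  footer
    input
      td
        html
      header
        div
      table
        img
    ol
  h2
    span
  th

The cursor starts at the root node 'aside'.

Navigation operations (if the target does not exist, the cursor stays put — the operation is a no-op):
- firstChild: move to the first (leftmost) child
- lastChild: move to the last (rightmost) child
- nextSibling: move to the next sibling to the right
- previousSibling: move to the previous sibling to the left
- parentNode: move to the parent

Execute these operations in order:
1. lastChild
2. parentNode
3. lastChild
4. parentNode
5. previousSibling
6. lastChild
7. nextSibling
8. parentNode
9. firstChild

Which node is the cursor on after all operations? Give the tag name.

After 1 (lastChild): th
After 2 (parentNode): aside
After 3 (lastChild): th
After 4 (parentNode): aside
After 5 (previousSibling): aside (no-op, stayed)
After 6 (lastChild): th
After 7 (nextSibling): th (no-op, stayed)
After 8 (parentNode): aside
After 9 (firstChild): footer

Answer: footer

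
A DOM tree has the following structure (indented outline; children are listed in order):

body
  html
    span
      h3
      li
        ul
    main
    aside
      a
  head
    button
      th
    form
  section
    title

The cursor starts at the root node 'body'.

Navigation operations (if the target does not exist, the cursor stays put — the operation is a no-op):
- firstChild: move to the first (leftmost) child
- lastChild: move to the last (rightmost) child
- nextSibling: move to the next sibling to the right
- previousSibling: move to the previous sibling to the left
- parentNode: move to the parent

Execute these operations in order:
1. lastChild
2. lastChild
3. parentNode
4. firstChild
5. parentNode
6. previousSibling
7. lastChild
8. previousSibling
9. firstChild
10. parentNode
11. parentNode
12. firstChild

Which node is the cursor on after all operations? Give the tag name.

After 1 (lastChild): section
After 2 (lastChild): title
After 3 (parentNode): section
After 4 (firstChild): title
After 5 (parentNode): section
After 6 (previousSibling): head
After 7 (lastChild): form
After 8 (previousSibling): button
After 9 (firstChild): th
After 10 (parentNode): button
After 11 (parentNode): head
After 12 (firstChild): button

Answer: button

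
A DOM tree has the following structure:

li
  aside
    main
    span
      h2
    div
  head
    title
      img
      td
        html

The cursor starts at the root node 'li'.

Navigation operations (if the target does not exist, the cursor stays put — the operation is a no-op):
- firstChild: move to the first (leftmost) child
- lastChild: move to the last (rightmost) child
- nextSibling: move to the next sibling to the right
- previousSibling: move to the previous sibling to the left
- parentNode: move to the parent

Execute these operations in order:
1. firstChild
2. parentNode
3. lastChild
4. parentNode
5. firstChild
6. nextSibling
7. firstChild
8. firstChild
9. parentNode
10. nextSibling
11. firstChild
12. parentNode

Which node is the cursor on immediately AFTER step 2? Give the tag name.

Answer: li

Derivation:
After 1 (firstChild): aside
After 2 (parentNode): li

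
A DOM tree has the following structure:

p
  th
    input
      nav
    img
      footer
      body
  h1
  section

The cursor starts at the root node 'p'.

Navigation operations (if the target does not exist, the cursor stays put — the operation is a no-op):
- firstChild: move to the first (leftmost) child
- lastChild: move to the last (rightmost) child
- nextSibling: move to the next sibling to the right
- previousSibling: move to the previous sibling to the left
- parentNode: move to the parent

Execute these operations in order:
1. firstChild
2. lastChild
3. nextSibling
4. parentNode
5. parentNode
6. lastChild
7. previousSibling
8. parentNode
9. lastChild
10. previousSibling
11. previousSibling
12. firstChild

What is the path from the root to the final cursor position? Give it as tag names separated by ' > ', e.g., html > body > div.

After 1 (firstChild): th
After 2 (lastChild): img
After 3 (nextSibling): img (no-op, stayed)
After 4 (parentNode): th
After 5 (parentNode): p
After 6 (lastChild): section
After 7 (previousSibling): h1
After 8 (parentNode): p
After 9 (lastChild): section
After 10 (previousSibling): h1
After 11 (previousSibling): th
After 12 (firstChild): input

Answer: p > th > input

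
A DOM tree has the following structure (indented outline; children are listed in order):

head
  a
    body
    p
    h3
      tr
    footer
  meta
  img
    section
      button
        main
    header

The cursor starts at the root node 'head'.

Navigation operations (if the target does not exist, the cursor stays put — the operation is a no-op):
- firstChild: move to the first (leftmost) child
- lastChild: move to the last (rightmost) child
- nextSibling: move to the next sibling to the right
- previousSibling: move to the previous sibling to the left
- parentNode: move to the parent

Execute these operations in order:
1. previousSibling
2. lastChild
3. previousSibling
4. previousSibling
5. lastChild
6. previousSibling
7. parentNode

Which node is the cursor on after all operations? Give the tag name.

Answer: a

Derivation:
After 1 (previousSibling): head (no-op, stayed)
After 2 (lastChild): img
After 3 (previousSibling): meta
After 4 (previousSibling): a
After 5 (lastChild): footer
After 6 (previousSibling): h3
After 7 (parentNode): a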